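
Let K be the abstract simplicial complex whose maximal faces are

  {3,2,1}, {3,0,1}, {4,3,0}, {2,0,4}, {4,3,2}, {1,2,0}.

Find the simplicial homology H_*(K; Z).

H_0 = Z,  H_1 = 0,  H_2 = Z.

Fix the vertex order 0 < 1 < 2 < 3 < 4 and write every simplex with vertices in increasing order. Then dim K = 2 and the simplices of K are:

  0-simplices (5): [0], [1], [2], [3], [4]
  1-simplices (9): [0,1], [0,2], [0,3], [0,4], [1,2], [1,3], [2,3], [2,4], [3,4]
  2-simplices (6): [0,1,2], [0,1,3], [0,2,4], [0,3,4], [1,2,3], [2,3,4]

giving chain groups C_0 ≅ Z^5, C_1 ≅ Z^9, C_2 ≅ Z^6.

The boundary map ∂_1: C_1 → C_0 maps an edge to its endpoints' difference, ∂[p,q] = q − p. For instance
  ∂[0,2] = [2] − [0].
The 5×9 boundary matrix has rank 4 and Smith normal form diag(1,1,1,1).

The boundary map ∂_2: C_2 → C_1 sends each 2-simplex [p,q,r] to [q,r] − [p,r] + [p,q]. For instance
  ∂[0,2,4] = [2,4] − [0,4] + [0,2],
  ∂[0,1,3] = [1,3] − [0,3] + [0,1].
As a 9×6 matrix over Z this has rank 5, with invariant factors (1,1,1,1,1).

Now H_k = ker ∂_k / im ∂_{k+1}, so:

  H_0: rank C_0 − rank ∂_1 = 5 − 4 = 1, and the invariant factors of ∂_1 are all 1, so H_0 = Z.
  H_1: rank ker ∂_1 − rank ∂_2 = (9 − 4) − 5 = 0, and the invariant factors of ∂_2 are all 1, so H_1 = 0.
  H_2: rank ker ∂_2 − rank ∂_3 = (6 − 5) − 0 = 1, and there is no ∂_3, so H_2 = Z.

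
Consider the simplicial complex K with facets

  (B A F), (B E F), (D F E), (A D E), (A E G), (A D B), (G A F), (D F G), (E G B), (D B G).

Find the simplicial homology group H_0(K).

H_0 = Z.

We work with the vertex ordering A < B < D < E < F < G. The simplices of K, each written with vertices in increasing order, are:

  0-simplices (6): A, B, D, E, F, G
  1-simplices (15): AB, AD, AE, AF, AG, BD, BE, BF, BG, DE, DF, DG, EF, EG, FG
  2-simplices (10): ABD, ABF, ADE, AEG, AFG, BDG, BEF, BEG, DEF, DFG

giving chain groups C_0 ≅ Z^6, C_1 ≅ Z^15, C_2 ≅ Z^10.

∂_1: C_1 → C_0 is given by ∂[p,q] = [q] − [p].
As a 6×15 matrix over Z this has rank 5, with invariant factors (1,1,1,1,1).

∂_2: C_2 → C_1 acts by ∂[p,q,r] = [q,r] − [p,r] + [p,q]. For instance
  ∂DFG = FG − DG + DF,
  ∂ADE = DE − AE + AD.
As a 15×10 matrix over Z this has rank 10, with invariant factors (1,1,1,1,1,1,1,1,1,2).

Now H_k = ker ∂_k / im ∂_{k+1}, so:

  H_0: rank C_0 − rank ∂_1 = 6 − 5 = 1, and the invariant factors of ∂_1 are all 1, so H_0 = Z.

(K is a triangulation of the real projective plane RP^2.)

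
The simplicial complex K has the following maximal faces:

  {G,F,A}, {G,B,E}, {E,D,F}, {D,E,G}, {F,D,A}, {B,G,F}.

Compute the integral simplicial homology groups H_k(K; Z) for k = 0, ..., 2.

H_0 ≅ Z,  H_1 ≅ Z,  H_2 = 0.

We work with the vertex ordering A < B < D < E < F < G. The simplices of K, each written with vertices in increasing order, are:

  0-simplices (6): A, B, D, E, F, G
  1-simplices (12): AD, AF, AG, BE, BF, BG, DE, DF, DG, EF, EG, FG
  2-simplices (6): ADF, AFG, BEG, BFG, DEF, DEG

giving chain groups C_0 ≅ Z^6, C_1 ≅ Z^12, C_2 ≅ Z^6.

The boundary map ∂_1: C_1 → C_0 maps an edge to its endpoints' difference, ∂[p,q] = q − p.
The 6×12 boundary matrix has rank 5 and Smith normal form diag(1,1,1,1,1).

∂_2: C_2 → C_1 sends each 2-simplex [p,q,r] to [q,r] − [p,r] + [p,q]. For instance
  ∂DEF = EF − DF + DE,
  ∂BEG = EG − BG + BE.
This gives a 12×6 integer matrix of rank 6; reducing to Smith normal form yields diagonal entries (1,1,1,1,1,1).

Computing H_k = (kernel of ∂_k) / (image of ∂_{k+1}):

  H_0: rank C_0 − rank ∂_1 = 6 − 5 = 1, and the invariant factors of ∂_1 are all 1, so H_0 ≅ Z.
  H_1: rank ker ∂_1 − rank ∂_2 = (12 − 5) − 6 = 1, and the invariant factors of ∂_2 are all 1, so H_1 ≅ Z.
  H_2: rank ker ∂_2 − rank ∂_3 = (6 − 6) − 0 = 0, and there is no ∂_3, so H_2 ≅ 0.

(K is a triangulation of the cylinder S^1 x I.)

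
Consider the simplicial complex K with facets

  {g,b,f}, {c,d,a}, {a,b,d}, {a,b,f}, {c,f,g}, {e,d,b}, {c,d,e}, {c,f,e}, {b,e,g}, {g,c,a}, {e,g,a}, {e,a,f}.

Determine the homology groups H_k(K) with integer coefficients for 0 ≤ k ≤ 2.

K has 7 vertices, 18 edges, 12 triangles.
rank ∂_0 = 0, rank ∂_1 = 6 ⇒ b_0 = 7 − 0 − 6 = 1; all invariant factors of ∂_1 are 1 so no torsion. So H_0 = Z.
rank ∂_1 = 6, rank ∂_2 = 12 ⇒ b_1 = 18 − 6 − 12 = 0; ∂_2 has invariant factor(s) [2] giving torsion. So H_1 = Z/2.
rank ∂_2 = 12, rank ∂_3 = 0 ⇒ b_2 = 12 − 12 − 0 = 0. So H_2 = 0.

H_0 = Z,  H_1 = Z/2,  H_2 = 0.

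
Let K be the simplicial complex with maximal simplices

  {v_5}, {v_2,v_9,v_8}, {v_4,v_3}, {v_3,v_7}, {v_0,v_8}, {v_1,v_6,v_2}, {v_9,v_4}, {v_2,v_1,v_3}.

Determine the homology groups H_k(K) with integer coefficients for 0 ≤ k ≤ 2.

H_0 = Z^2,  H_1 = Z,  H_2 = 0.

Fix the vertex order v_0 < v_1 < v_2 < v_3 < v_4 < v_5 < v_6 < v_7 < v_8 < v_9 and write every simplex with vertices in increasing order. Then dim K = 2 and the simplices of K are:

  0-simplices (10): [v_0], [v_1], [v_2], [v_3], [v_4], [v_5], [v_6], [v_7], [v_8], [v_9]
  1-simplices (12): [v_0,v_8], [v_1,v_2], [v_1,v_3], [v_1,v_6], [v_2,v_3], [v_2,v_6], [v_2,v_8], [v_2,v_9], [v_3,v_4], [v_3,v_7], [v_4,v_9], [v_8,v_9]
  2-simplices (3): [v_1,v_2,v_3], [v_1,v_2,v_6], [v_2,v_8,v_9]

so the chain groups are C_0 ≅ Z^10, C_1 ≅ Z^12, C_2 ≅ Z^3.

Boundary ∂_1: C_1 → C_0 is given by ∂[p,q] = [q] − [p]. For instance
  ∂[v_2,v_3] = [v_3] − [v_2].
This gives a 10×12 integer matrix of rank 8; reducing to Smith normal form yields diagonal entries (1,1,1,1,1,1,1,1).

The boundary map ∂_2: C_2 → C_1 maps a triangle to the signed sum of its edges. For instance
  ∂[v_1,v_2,v_3] = [v_2,v_3] − [v_1,v_3] + [v_1,v_2],
  ∂[v_2,v_8,v_9] = [v_8,v_9] − [v_2,v_9] + [v_2,v_8].
This gives a 12×3 integer matrix of rank 3; reducing to Smith normal form yields diagonal entries (1,1,1).

Reading off H_k = ker ∂_k / im ∂_{k+1}:

  H_0: rank C_0 − rank ∂_1 = 10 − 8 = 2, and the invariant factors of ∂_1 are all 1, so H_0 ≅ Z^2.
  H_1: rank ker ∂_1 − rank ∂_2 = (12 − 8) − 3 = 1, and the invariant factors of ∂_2 are all 1, so H_1 ≅ Z.
  H_2: rank ker ∂_2 − rank ∂_3 = (3 − 3) − 0 = 0, and there is no ∂_3, so H_2 ≅ 0.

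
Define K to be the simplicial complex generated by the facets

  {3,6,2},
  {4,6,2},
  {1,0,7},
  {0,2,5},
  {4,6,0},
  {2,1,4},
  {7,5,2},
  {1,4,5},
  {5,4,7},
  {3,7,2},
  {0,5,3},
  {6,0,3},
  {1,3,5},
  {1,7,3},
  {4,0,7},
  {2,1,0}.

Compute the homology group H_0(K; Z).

Take the total order 0 < 1 < 2 < 3 < 4 < 5 < 6 < 7 on the vertex set. Then K (dimension 2) consists of the simplices:

  0-simplices (8): [0], [1], [2], [3], [4], [5], [6], [7]
  1-simplices (24): (24 of them)
  2-simplices (16): [0,1,2], [0,1,7], [0,2,5], [0,3,5], [0,3,6], [0,4,6], [0,4,7], [1,2,4], [1,3,5], [1,3,7], [1,4,5], [2,3,6], [2,3,7], [2,4,6], [2,5,7], [4,5,7]

Hence C_0 ≅ Z^8, C_1 ≅ Z^24, C_2 ≅ Z^16.

∂_1: C_1 → C_0 sends each edge [p,q] (with p < q) to q − p.
The resulting 8×24 matrix has rank 7, and its Smith normal form has invariant factors (1,1,1,1,1,1,1).

∂_2: C_2 → C_1 maps a triangle to the signed sum of its edges. For instance
  ∂[4,5,7] = [5,7] − [4,7] + [4,5],
  ∂[1,3,5] = [3,5] − [1,5] + [1,3].
As a 24×16 matrix over Z this has rank 15, with invariant factors (1,1,1,1,1,1,1,1,1,1,1,1,1,1,1).

Now H_k = ker ∂_k / im ∂_{k+1}, so:

  H_0: rank C_0 − rank ∂_1 = 8 − 7 = 1, and the invariant factors of ∂_1 are all 1, so H_0 ≅ Z.

H_0 = Z.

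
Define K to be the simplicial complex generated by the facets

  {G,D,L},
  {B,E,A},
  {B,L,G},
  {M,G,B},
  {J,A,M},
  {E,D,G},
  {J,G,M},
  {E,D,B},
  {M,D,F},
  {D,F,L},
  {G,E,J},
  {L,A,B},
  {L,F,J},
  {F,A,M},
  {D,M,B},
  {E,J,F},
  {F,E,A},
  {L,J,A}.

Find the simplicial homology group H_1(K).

H_1 ≅ Z ⊕ Z/2Z.

Fix the vertex order A < B < D < E < F < G < J < L < M and write every simplex with vertices in increasing order. Then dim K = 2 and the simplices of K are:

  0-simplices (9): A, B, D, E, F, G, J, L, M
  1-simplices (27): AB, AE, AF, AJ, AL, AM, BD, BE, BG, BL, BM, DE, DF, DG, DL, DM, EF, EG, EJ, FJ, FL, FM, GJ, GL, GM, JL, JM
  2-simplices (18): ABE, ABL, AEF, AFM, AJL, AJM, BDE, BDM, BGL, BGM, DEG, DFL, DFM, DGL, EFJ, EGJ, FJL, GJM

giving chain groups C_0 ≅ Z^9, C_1 ≅ Z^27, C_2 ≅ Z^18.

Boundary ∂_1: C_1 → C_0 is given by ∂[p,q] = [q] − [p]. For instance
  ∂JL = L − J.
The resulting 9×27 matrix has rank 8, and its Smith normal form has invariant factors (1,1,1,1,1,1,1,1).

The boundary map ∂_2: C_2 → C_1 maps a triangle to the signed sum of its edges. For instance
  ∂EFJ = FJ − EJ + EF,
  ∂BDE = DE − BE + BD.
This gives a 27×18 integer matrix of rank 18; reducing to Smith normal form yields diagonal entries (1,1,1,1,1,1,1,1,1,1,1,1,1,1,1,1,1,2).

Now H_k = ker ∂_k / im ∂_{k+1}, so:

  H_1: rank ker ∂_1 − rank ∂_2 = (27 − 8) − 18 = 1, and ∂_2 has invariant factor 2 > 1, so H_1 ≅ Z ⊕ Z/2Z.

(K is a triangulation of the Klein bottle.)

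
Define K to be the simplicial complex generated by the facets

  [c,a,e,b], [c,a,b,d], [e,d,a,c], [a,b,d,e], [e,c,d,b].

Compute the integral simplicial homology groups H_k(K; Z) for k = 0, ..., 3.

H_0 = Z,  H_1 = 0,  H_2 = 0,  H_3 = Z.

Fix the vertex order a < b < c < d < e and write every simplex with vertices in increasing order. Then dim K = 3 and the simplices of K are:

  0-simplices (5): a, b, c, d, e
  1-simplices (10): ab, ac, ad, ae, bc, bd, be, cd, ce, de
  2-simplices (10): abc, abd, abe, acd, ace, ade, bcd, bce, bde, cde
  3-simplices (5): abcd, abce, abde, acde, bcde

Hence C_0 ≅ Z^5, C_1 ≅ Z^10, C_2 ≅ Z^10, C_3 ≅ Z^5.

The boundary map ∂_1: C_1 → C_0 is given by ∂[p,q] = [q] − [p].
The 5×10 boundary matrix has rank 4 and Smith normal form diag(1,1,1,1).

Boundary ∂_2: C_2 → C_1 acts by ∂[p,q,r] = [q,r] − [p,r] + [p,q]. For instance
  ∂cde = de − ce + cd,
  ∂acd = cd − ad + ac.
The resulting 10×10 matrix has rank 6, and its Smith normal form has invariant factors (1,1,1,1,1,1).

Boundary ∂_3: C_3 → C_2 sends each 3-simplex σ to the alternating sum Σ_i (−1)^i (σ with its i-th vertex removed). For instance
  ∂bcde = cde − bde + bce − bcd,
  ∂acde = cde − ade + ace − acd.
The 10×5 boundary matrix has rank 4 and Smith normal form diag(1,1,1,1).

Reading off H_k = ker ∂_k / im ∂_{k+1}:

  H_0: rank C_0 − rank ∂_1 = 5 − 4 = 1, and the invariant factors of ∂_1 are all 1, so H_0 = Z.
  H_1: rank ker ∂_1 − rank ∂_2 = (10 − 4) − 6 = 0, and the invariant factors of ∂_2 are all 1, so H_1 = 0.
  H_2: rank ker ∂_2 − rank ∂_3 = (10 − 6) − 4 = 0, and the invariant factors of ∂_3 are all 1, so H_2 = 0.
  H_3: rank ker ∂_3 − rank ∂_4 = (5 − 4) − 0 = 1, and there is no ∂_4, so H_3 = Z.

As a check, the Euler characteristic is 5 − 10 + 10 − 5 = 0, which agrees with 1 − 0 + 0 − 1 = 0.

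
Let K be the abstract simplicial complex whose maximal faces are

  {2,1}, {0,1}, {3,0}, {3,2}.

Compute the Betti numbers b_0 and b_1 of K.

We work with the vertex ordering 0 < 1 < 2 < 3. The simplices of K, each written with vertices in increasing order, are:

  0-simplices (4): [0], [1], [2], [3]
  1-simplices (4): [0,1], [0,3], [1,2], [2,3]

Hence C_0 ≅ Z^4, C_1 ≅ Z^4.

Boundary ∂_1: C_1 → C_0 is given by ∂[p,q] = [q] − [p]. For instance
  ∂[2,3] = [3] − [2].
The 4×4 boundary matrix has rank 3 and Smith normal form diag(1,1,1).

Computing H_k = (kernel of ∂_k) / (image of ∂_{k+1}):

  H_0: rank C_0 − rank ∂_1 = 4 − 3 = 1, and the invariant factors of ∂_1 are all 1, so H_0 = Z.
  H_1: rank ker ∂_1 − rank ∂_2 = (4 − 3) − 0 = 1, and there is no ∂_2, so H_1 = Z.

Hence the Betti numbers are b_0 = 1, b_1 = 1.

b_0 = 1, b_1 = 1.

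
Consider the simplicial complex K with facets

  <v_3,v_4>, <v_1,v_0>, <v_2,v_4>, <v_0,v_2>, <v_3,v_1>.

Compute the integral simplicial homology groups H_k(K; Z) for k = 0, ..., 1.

We work with the vertex ordering v_0 < v_1 < v_2 < v_3 < v_4. The simplices of K, each written with vertices in increasing order, are:

  0-simplices (5): [v_0], [v_1], [v_2], [v_3], [v_4]
  1-simplices (5): [v_0,v_1], [v_0,v_2], [v_1,v_3], [v_2,v_4], [v_3,v_4]

giving chain groups C_0 ≅ Z^5, C_1 ≅ Z^5.

∂_1: C_1 → C_0 maps an edge to its endpoints' difference, ∂[p,q] = q − p. For instance
  ∂[v_3,v_4] = [v_4] − [v_3].
As a 5×5 matrix over Z this has rank 4, with invariant factors (1,1,1,1).

Now H_k = ker ∂_k / im ∂_{k+1}, so:

  H_0: rank C_0 − rank ∂_1 = 5 − 4 = 1, and the invariant factors of ∂_1 are all 1, so H_0 ≅ Z.
  H_1: rank ker ∂_1 − rank ∂_2 = (5 − 4) − 0 = 1, and there is no ∂_2, so H_1 ≅ Z.

(K is a triangulation of the circle S^1.)

H_0 = Z,  H_1 = Z.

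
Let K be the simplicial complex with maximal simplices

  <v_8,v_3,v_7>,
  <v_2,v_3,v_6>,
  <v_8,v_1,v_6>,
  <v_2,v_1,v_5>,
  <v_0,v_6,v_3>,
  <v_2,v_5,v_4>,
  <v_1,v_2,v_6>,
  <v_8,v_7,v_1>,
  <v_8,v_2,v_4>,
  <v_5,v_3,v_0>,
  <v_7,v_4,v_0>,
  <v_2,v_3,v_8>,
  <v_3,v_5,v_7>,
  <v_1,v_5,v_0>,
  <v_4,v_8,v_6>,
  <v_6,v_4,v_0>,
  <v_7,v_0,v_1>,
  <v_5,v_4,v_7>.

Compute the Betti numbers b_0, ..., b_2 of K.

b_0 = 1, b_1 = 1, b_2 = 0.

We work with the vertex ordering v_0 < v_1 < v_2 < v_3 < v_4 < v_5 < v_6 < v_7 < v_8. The simplices of K, each written with vertices in increasing order, are:

  0-simplices (9): [v_0], [v_1], [v_2], [v_3], [v_4], [v_5], [v_6], [v_7], [v_8]
  1-simplices (27): (27 of them)
  2-simplices (18): (18 of them)

so the chain groups are C_0 ≅ Z^9, C_1 ≅ Z^27, C_2 ≅ Z^18.

The boundary map ∂_1: C_1 → C_0 maps an edge to its endpoints' difference, ∂[p,q] = q − p. For instance
  ∂[v_3,v_7] = [v_7] − [v_3].
This gives a 9×27 integer matrix of rank 8; reducing to Smith normal form yields diagonal entries (1,1,1,1,1,1,1,1).

∂_2: C_2 → C_1 acts by ∂[p,q,r] = [q,r] − [p,r] + [p,q]. For instance
  ∂[v_2,v_3,v_8] = [v_3,v_8] − [v_2,v_8] + [v_2,v_3],
  ∂[v_0,v_1,v_5] = [v_1,v_5] − [v_0,v_5] + [v_0,v_1].
As a 27×18 matrix over Z this has rank 18, with invariant factors (1,1,1,1,1,1,1,1,1,1,1,1,1,1,1,1,1,2).

From H_k ≅ ker(∂_k) / im(∂_{k+1}) we obtain:

  H_0: rank C_0 − rank ∂_1 = 9 − 8 = 1, and the invariant factors of ∂_1 are all 1, so H_0 = Z.
  H_1: rank ker ∂_1 − rank ∂_2 = (27 − 8) − 18 = 1, and ∂_2 has invariant factor 2 > 1, so H_1 = Z ⊕ Z/2.
  H_2: rank ker ∂_2 − rank ∂_3 = (18 − 18) − 0 = 0, and there is no ∂_3, so H_2 = 0.

As a check, the Euler characteristic is 9 − 27 + 18 = 0, which agrees with 1 − 1 + 0 = 0.
(K is a triangulation of the Klein bottle.)

Hence the Betti numbers are b_0 = 1, b_1 = 1, b_2 = 0.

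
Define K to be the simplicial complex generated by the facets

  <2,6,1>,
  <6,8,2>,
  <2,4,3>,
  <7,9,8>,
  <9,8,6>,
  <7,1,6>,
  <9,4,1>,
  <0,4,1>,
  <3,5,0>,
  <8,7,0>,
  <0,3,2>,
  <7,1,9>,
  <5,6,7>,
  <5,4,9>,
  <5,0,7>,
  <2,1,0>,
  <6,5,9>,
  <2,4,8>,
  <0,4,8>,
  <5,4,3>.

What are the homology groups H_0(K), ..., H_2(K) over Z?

Take the total order 0 < 1 < 2 < 3 < 4 < 5 < 6 < 7 < 8 < 9 on the vertex set. Then K (dimension 2) consists of the simplices:

  0-simplices (10): [0], [1], [2], [3], [4], [5], [6], [7], [8], [9]
  1-simplices (30): (30 of them)
  2-simplices (20): (20 of them)

giving chain groups C_0 ≅ Z^10, C_1 ≅ Z^30, C_2 ≅ Z^20.

The boundary map ∂_1: C_1 → C_0 is given by ∂[p,q] = [q] − [p]. For instance
  ∂[5,7] = [7] − [5].
This gives a 10×30 integer matrix of rank 9; reducing to Smith normal form yields diagonal entries (1,1,1,1,1,1,1,1,1).

The boundary map ∂_2: C_2 → C_1 sends each 2-simplex [p,q,r] to [q,r] − [p,r] + [p,q]. For instance
  ∂[1,7,9] = [7,9] − [1,9] + [1,7],
  ∂[2,4,8] = [4,8] − [2,8] + [2,4].
The resulting 30×20 matrix has rank 20, and its Smith normal form has invariant factors (1,1,1,1,1,1,1,1,1,1,1,1,1,1,1,1,1,1,1,2).

Now H_k = ker ∂_k / im ∂_{k+1}, so:

  H_0: rank C_0 − rank ∂_1 = 10 − 9 = 1, and the invariant factors of ∂_1 are all 1, so H_0 ≅ Z.
  H_1: rank ker ∂_1 − rank ∂_2 = (30 − 9) − 20 = 1, and ∂_2 has invariant factor 2 > 1, so H_1 ≅ Z ⊕ Z/2Z.
  H_2: rank ker ∂_2 − rank ∂_3 = (20 − 20) − 0 = 0, and there is no ∂_3, so H_2 ≅ 0.

As a check, the Euler characteristic is 10 − 30 + 20 = 0, which agrees with 1 − 1 + 0 = 0.

H_0 = Z,  H_1 = Z ⊕ Z/2Z,  H_2 = 0.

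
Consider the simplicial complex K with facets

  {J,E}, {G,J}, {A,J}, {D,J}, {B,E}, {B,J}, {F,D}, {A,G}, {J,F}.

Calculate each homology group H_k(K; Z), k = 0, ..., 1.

H_0 ≅ Z,  H_1 ≅ Z^3.

Fix the vertex order A < B < D < E < F < G < J and write every simplex with vertices in increasing order. Then dim K = 1 and the simplices of K are:

  0-simplices (7): A, B, D, E, F, G, J
  1-simplices (9): AG, AJ, BE, BJ, DF, DJ, EJ, FJ, GJ

Hence C_0 ≅ Z^7, C_1 ≅ Z^9.

∂_1: C_1 → C_0 is given by ∂[p,q] = [q] − [p].
The resulting 7×9 matrix has rank 6, and its Smith normal form has invariant factors (1,1,1,1,1,1).

Reading off H_k = ker ∂_k / im ∂_{k+1}:

  H_0: rank C_0 − rank ∂_1 = 7 − 6 = 1, and the invariant factors of ∂_1 are all 1, so H_0 = Z.
  H_1: rank ker ∂_1 − rank ∂_2 = (9 − 6) − 0 = 3, and there is no ∂_2, so H_1 = Z^3.

As a check, the Euler characteristic is 7 − 9 = -2, which agrees with 1 − 3 = -2.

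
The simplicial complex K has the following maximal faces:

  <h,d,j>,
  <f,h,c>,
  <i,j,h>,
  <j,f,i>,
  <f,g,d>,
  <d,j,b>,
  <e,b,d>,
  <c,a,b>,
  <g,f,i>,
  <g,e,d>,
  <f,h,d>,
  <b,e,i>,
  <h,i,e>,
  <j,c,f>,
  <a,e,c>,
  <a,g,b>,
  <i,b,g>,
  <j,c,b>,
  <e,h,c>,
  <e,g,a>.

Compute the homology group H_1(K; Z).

Order the vertices as a < b < c < d < e < f < g < h < i < j. Listing each simplex with vertices in this order, K has dimension 2 with simplices:

  0-simplices (10): a, b, c, d, e, f, g, h, i, j
  1-simplices (30): ab, ac, ae, ag, bc, bd, be, bg, bi, bj, ce, cf, ch, cj, de, df, dg, dh, dj, eg, eh, ei, fg, fh, fi, fj, gi, hi, hj, ij
  2-simplices (20): abc, abg, ace, aeg, bcj, bde, bdj, bei, bgi, ceh, cfh, cfj, deg, dfg, dfh, dhj, ehi, fgi, fij, hij

so the chain groups are C_0 ≅ Z^10, C_1 ≅ Z^30, C_2 ≅ Z^20.

The boundary map ∂_1: C_1 → C_0 is given by ∂[p,q] = [q] − [p]. For instance
  ∂fg = g − f.
As a 10×30 matrix over Z this has rank 9, with invariant factors (1,1,1,1,1,1,1,1,1).

∂_2: C_2 → C_1 maps a triangle to the signed sum of its edges. For instance
  ∂hij = ij − hj + hi,
  ∂aeg = eg − ag + ae.
This gives a 30×20 integer matrix of rank 20; reducing to Smith normal form yields diagonal entries (1,1,1,1,1,1,1,1,1,1,1,1,1,1,1,1,1,1,1,2).

From H_k ≅ ker(∂_k) / im(∂_{k+1}) we obtain:

  H_1: rank ker ∂_1 − rank ∂_2 = (30 − 9) − 20 = 1, and ∂_2 has invariant factor 2 > 1, so H_1 ≅ Z ⊕ Z_2.

(K is a triangulation of the Klein bottle.)

H_1 = Z ⊕ Z_2.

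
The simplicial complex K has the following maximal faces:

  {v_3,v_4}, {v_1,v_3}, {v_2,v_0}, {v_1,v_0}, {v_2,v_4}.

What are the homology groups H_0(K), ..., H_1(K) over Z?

H_0 ≅ Z,  H_1 ≅ Z.

K has 5 vertices, 5 edges.
rank ∂_0 = 0, rank ∂_1 = 4 ⇒ b_0 = 5 − 0 − 4 = 1; all invariant factors of ∂_1 are 1 so no torsion. So H_0 ≅ Z.
rank ∂_1 = 4, rank ∂_2 = 0 ⇒ b_1 = 5 − 4 − 0 = 1. So H_1 ≅ Z.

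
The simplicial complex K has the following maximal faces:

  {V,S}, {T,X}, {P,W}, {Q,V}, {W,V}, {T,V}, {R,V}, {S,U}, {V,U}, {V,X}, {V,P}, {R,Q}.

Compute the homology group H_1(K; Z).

K has 9 vertices, 12 edges.
rank ∂_1 = 8, rank ∂_2 = 0 ⇒ b_1 = 12 − 8 − 0 = 4. So H_1 ≅ Z^4.

H_1 = Z^4.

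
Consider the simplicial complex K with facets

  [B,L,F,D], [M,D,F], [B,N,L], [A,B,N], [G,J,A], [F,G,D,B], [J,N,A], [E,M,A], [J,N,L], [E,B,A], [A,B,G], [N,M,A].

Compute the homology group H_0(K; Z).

H_0 ≅ Z.

Order the vertices as A < B < D < E < F < G < J < L < M < N. Listing each simplex with vertices in this order, K has dimension 3 with simplices:

  0-simplices (10): A, B, D, E, F, G, J, L, M, N
  1-simplices (25): AB, AE, AG, AJ, AM, AN, BD, BE, BF, BG, BL, BN, DF, DG, DL, DM, EM, FG, FL, FM, GJ, JL, JN, LN, MN
  2-simplices (17): ABE, ABG, ABN, AEM, AGJ, AJN, AMN, BDF, BDG, BDL, BFG, BFL, BLN, DFG, DFL, DFM, JLN
  3-simplices (2): BDFG, BDFL

so the chain groups are C_0 ≅ Z^10, C_1 ≅ Z^25, C_2 ≅ Z^17, C_3 ≅ Z^2.

Boundary ∂_1: C_1 → C_0 is given by ∂[p,q] = [q] − [p].
As a 10×25 matrix over Z this has rank 9, with invariant factors (1,1,1,1,1,1,1,1,1).

The boundary map ∂_2: C_2 → C_1 maps a triangle to the signed sum of its edges. For instance
  ∂ABG = BG − AG + AB,
  ∂BDG = DG − BG + BD.
The 25×17 boundary matrix has rank 15 and Smith normal form diag(1,1,1,1,1,1,1,1,1,1,1,1,1,1,1).

Boundary ∂_3: C_3 → C_2 sends each 3-simplex σ to the alternating sum Σ_i (−1)^i (σ with its i-th vertex removed). For instance
  ∂BDFL = DFL − BFL + BDL − BDF,
  ∂BDFG = DFG − BFG + BDG − BDF.
The 17×2 boundary matrix has rank 2 and Smith normal form diag(1,1).

From H_k ≅ ker(∂_k) / im(∂_{k+1}) we obtain:

  H_0: rank C_0 − rank ∂_1 = 10 − 9 = 1, and the invariant factors of ∂_1 are all 1, so H_0 = Z.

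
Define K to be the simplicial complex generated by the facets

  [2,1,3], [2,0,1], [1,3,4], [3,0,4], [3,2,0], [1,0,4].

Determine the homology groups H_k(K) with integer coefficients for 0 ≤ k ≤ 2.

H_0 = Z,  H_1 = 0,  H_2 = Z.

Fix the vertex order 0 < 1 < 2 < 3 < 4 and write every simplex with vertices in increasing order. Then dim K = 2 and the simplices of K are:

  0-simplices (5): [0], [1], [2], [3], [4]
  1-simplices (9): [0,1], [0,2], [0,3], [0,4], [1,2], [1,3], [1,4], [2,3], [3,4]
  2-simplices (6): [0,1,2], [0,1,4], [0,2,3], [0,3,4], [1,2,3], [1,3,4]

giving chain groups C_0 ≅ Z^5, C_1 ≅ Z^9, C_2 ≅ Z^6.

The boundary map ∂_1: C_1 → C_0 is given by ∂[p,q] = [q] − [p].
As a 5×9 matrix over Z this has rank 4, with invariant factors (1,1,1,1).

∂_2: C_2 → C_1 acts by ∂[p,q,r] = [q,r] − [p,r] + [p,q]. For instance
  ∂[1,2,3] = [2,3] − [1,3] + [1,2],
  ∂[0,1,4] = [1,4] − [0,4] + [0,1].
As a 9×6 matrix over Z this has rank 5, with invariant factors (1,1,1,1,1).

From H_k ≅ ker(∂_k) / im(∂_{k+1}) we obtain:

  H_0: rank C_0 − rank ∂_1 = 5 − 4 = 1, and the invariant factors of ∂_1 are all 1, so H_0 ≅ Z.
  H_1: rank ker ∂_1 − rank ∂_2 = (9 − 4) − 5 = 0, and the invariant factors of ∂_2 are all 1, so H_1 ≅ 0.
  H_2: rank ker ∂_2 − rank ∂_3 = (6 − 5) − 0 = 1, and there is no ∂_3, so H_2 ≅ Z.

As a check, the Euler characteristic is 5 − 9 + 6 = 2, which agrees with 1 − 0 + 1 = 2.
(K is a triangulation of the 2-sphere S^2.)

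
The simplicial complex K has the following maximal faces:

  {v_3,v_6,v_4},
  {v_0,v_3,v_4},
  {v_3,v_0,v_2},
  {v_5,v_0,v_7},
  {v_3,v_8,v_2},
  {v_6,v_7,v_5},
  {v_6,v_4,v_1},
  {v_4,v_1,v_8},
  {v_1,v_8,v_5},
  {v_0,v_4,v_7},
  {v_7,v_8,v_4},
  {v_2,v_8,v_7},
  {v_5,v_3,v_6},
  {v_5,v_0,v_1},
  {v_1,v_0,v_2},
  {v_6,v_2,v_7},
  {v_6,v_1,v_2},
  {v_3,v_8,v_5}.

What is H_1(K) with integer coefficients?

H_1 ≅ Z^2.

Take the total order v_0 < v_1 < v_2 < v_3 < v_4 < v_5 < v_6 < v_7 < v_8 on the vertex set. Then K (dimension 2) consists of the simplices:

  0-simplices (9): [v_0], [v_1], [v_2], [v_3], [v_4], [v_5], [v_6], [v_7], [v_8]
  1-simplices (27): (27 of them)
  2-simplices (18): (18 of them)

so the chain groups are C_0 ≅ Z^9, C_1 ≅ Z^27, C_2 ≅ Z^18.

Boundary ∂_1: C_1 → C_0 maps an edge to its endpoints' difference, ∂[p,q] = q − p.
As a 9×27 matrix over Z this has rank 8, with invariant factors (1,1,1,1,1,1,1,1).

The boundary map ∂_2: C_2 → C_1 sends each 2-simplex [p,q,r] to [q,r] − [p,r] + [p,q]. For instance
  ∂[v_4,v_7,v_8] = [v_7,v_8] − [v_4,v_8] + [v_4,v_7],
  ∂[v_2,v_6,v_7] = [v_6,v_7] − [v_2,v_7] + [v_2,v_6].
This gives a 27×18 integer matrix of rank 17; reducing to Smith normal form yields diagonal entries (1,1,1,1,1,1,1,1,1,1,1,1,1,1,1,1,1).

Reading off H_k = ker ∂_k / im ∂_{k+1}:

  H_1: rank ker ∂_1 − rank ∂_2 = (27 − 8) − 17 = 2, and the invariant factors of ∂_2 are all 1, so H_1 = Z^2.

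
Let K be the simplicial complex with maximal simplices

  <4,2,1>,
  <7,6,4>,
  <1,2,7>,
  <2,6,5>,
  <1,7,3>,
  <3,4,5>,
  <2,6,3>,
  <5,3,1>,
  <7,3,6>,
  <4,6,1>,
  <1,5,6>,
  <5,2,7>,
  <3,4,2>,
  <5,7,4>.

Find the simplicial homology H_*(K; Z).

Fix the vertex order 1 < 2 < 3 < 4 < 5 < 6 < 7 and write every simplex with vertices in increasing order. Then dim K = 2 and the simplices of K are:

  0-simplices (7): [1], [2], [3], [4], [5], [6], [7]
  1-simplices (21): [1,2], [1,3], [1,4], [1,5], [1,6], [1,7], [2,3], [2,4], [2,5], [2,6], [2,7], [3,4], [3,5], [3,6], [3,7], [4,5], [4,6], [4,7], [5,6], [5,7], [6,7]
  2-simplices (14): [1,2,4], [1,2,7], [1,3,5], [1,3,7], [1,4,6], [1,5,6], [2,3,4], [2,3,6], [2,5,6], [2,5,7], [3,4,5], [3,6,7], [4,5,7], [4,6,7]

giving chain groups C_0 ≅ Z^7, C_1 ≅ Z^21, C_2 ≅ Z^14.

The boundary map ∂_1: C_1 → C_0 is given by ∂[p,q] = [q] − [p].
The 7×21 boundary matrix has rank 6 and Smith normal form diag(1,1,1,1,1,1).

∂_2: C_2 → C_1 sends each 2-simplex [p,q,r] to [q,r] − [p,r] + [p,q]. For instance
  ∂[4,5,7] = [5,7] − [4,7] + [4,5],
  ∂[1,4,6] = [4,6] − [1,6] + [1,4].
This gives a 21×14 integer matrix of rank 13; reducing to Smith normal form yields diagonal entries (1,1,1,1,1,1,1,1,1,1,1,1,1).

Reading off H_k = ker ∂_k / im ∂_{k+1}:

  H_0: rank C_0 − rank ∂_1 = 7 − 6 = 1, and the invariant factors of ∂_1 are all 1, so H_0 = Z.
  H_1: rank ker ∂_1 − rank ∂_2 = (21 − 6) − 13 = 2, and the invariant factors of ∂_2 are all 1, so H_1 = Z^2.
  H_2: rank ker ∂_2 − rank ∂_3 = (14 − 13) − 0 = 1, and there is no ∂_3, so H_2 = Z.

As a check, the Euler characteristic is 7 − 21 + 14 = 0, which agrees with 1 − 2 + 1 = 0.
(K is a triangulation of the torus T^2.)

H_0 = Z,  H_1 = Z^2,  H_2 = Z.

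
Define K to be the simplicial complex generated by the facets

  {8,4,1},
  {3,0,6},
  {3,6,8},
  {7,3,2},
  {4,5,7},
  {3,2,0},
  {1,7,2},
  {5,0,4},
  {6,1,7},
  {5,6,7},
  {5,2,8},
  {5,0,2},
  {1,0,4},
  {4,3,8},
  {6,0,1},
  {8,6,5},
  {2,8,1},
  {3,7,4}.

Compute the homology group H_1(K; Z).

H_1 ≅ Z^2.

Order the vertices as 0 < 1 < 2 < 3 < 4 < 5 < 6 < 7 < 8. Listing each simplex with vertices in this order, K has dimension 2 with simplices:

  0-simplices (9): [0], [1], [2], [3], [4], [5], [6], [7], [8]
  1-simplices (27): (27 of them)
  2-simplices (18): [0,1,4], [0,1,6], [0,2,3], [0,2,5], [0,3,6], [0,4,5], [1,2,7], [1,2,8], [1,4,8], [1,6,7], [2,3,7], [2,5,8], [3,4,7], [3,4,8], [3,6,8], [4,5,7], [5,6,7], [5,6,8]

so the chain groups are C_0 ≅ Z^9, C_1 ≅ Z^27, C_2 ≅ Z^18.

Boundary ∂_1: C_1 → C_0 is given by ∂[p,q] = [q] − [p]. For instance
  ∂[5,7] = [7] − [5].
The 9×27 boundary matrix has rank 8 and Smith normal form diag(1,1,1,1,1,1,1,1).

Boundary ∂_2: C_2 → C_1 maps a triangle to the signed sum of its edges. For instance
  ∂[3,4,8] = [4,8] − [3,8] + [3,4],
  ∂[1,4,8] = [4,8] − [1,8] + [1,4].
The 27×18 boundary matrix has rank 17 and Smith normal form diag(1,1,1,1,1,1,1,1,1,1,1,1,1,1,1,1,1).

From H_k ≅ ker(∂_k) / im(∂_{k+1}) we obtain:

  H_1: rank ker ∂_1 − rank ∂_2 = (27 − 8) − 17 = 2, and the invariant factors of ∂_2 are all 1, so H_1 ≅ Z^2.

(K is a triangulation of the torus T^2.)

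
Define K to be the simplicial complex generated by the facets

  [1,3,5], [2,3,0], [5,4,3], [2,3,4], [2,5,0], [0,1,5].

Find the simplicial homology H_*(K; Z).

H_0 ≅ Z,  H_1 ≅ Z,  H_2 = 0.

Order the vertices as 0 < 1 < 2 < 3 < 4 < 5. Listing each simplex with vertices in this order, K has dimension 2 with simplices:

  0-simplices (6): [0], [1], [2], [3], [4], [5]
  1-simplices (12): [0,1], [0,2], [0,3], [0,5], [1,3], [1,5], [2,3], [2,4], [2,5], [3,4], [3,5], [4,5]
  2-simplices (6): [0,1,5], [0,2,3], [0,2,5], [1,3,5], [2,3,4], [3,4,5]

so the chain groups are C_0 ≅ Z^6, C_1 ≅ Z^12, C_2 ≅ Z^6.

Boundary ∂_1: C_1 → C_0 maps an edge to its endpoints' difference, ∂[p,q] = q − p.
This gives a 6×12 integer matrix of rank 5; reducing to Smith normal form yields diagonal entries (1,1,1,1,1).

∂_2: C_2 → C_1 maps a triangle to the signed sum of its edges. For instance
  ∂[0,2,3] = [2,3] − [0,3] + [0,2],
  ∂[1,3,5] = [3,5] − [1,5] + [1,3].
The 12×6 boundary matrix has rank 6 and Smith normal form diag(1,1,1,1,1,1).

From H_k ≅ ker(∂_k) / im(∂_{k+1}) we obtain:

  H_0: rank C_0 − rank ∂_1 = 6 − 5 = 1, and the invariant factors of ∂_1 are all 1, so H_0 = Z.
  H_1: rank ker ∂_1 − rank ∂_2 = (12 − 5) − 6 = 1, and the invariant factors of ∂_2 are all 1, so H_1 = Z.
  H_2: rank ker ∂_2 − rank ∂_3 = (6 − 6) − 0 = 0, and there is no ∂_3, so H_2 = 0.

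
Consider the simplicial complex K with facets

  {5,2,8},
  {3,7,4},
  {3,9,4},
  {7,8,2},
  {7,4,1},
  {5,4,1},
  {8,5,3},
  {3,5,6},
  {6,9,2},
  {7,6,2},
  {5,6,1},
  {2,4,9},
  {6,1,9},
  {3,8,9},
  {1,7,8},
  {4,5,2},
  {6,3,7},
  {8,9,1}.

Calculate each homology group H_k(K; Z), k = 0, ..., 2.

H_0 ≅ Z,  H_1 ≅ Z^2,  H_2 ≅ Z.

Order the vertices as 1 < 2 < 3 < 4 < 5 < 6 < 7 < 8 < 9. Listing each simplex with vertices in this order, K has dimension 2 with simplices:

  0-simplices (9): [1], [2], [3], [4], [5], [6], [7], [8], [9]
  1-simplices (27): (27 of them)
  2-simplices (18): [1,4,5], [1,4,7], [1,5,6], [1,6,9], [1,7,8], [1,8,9], [2,4,5], [2,4,9], [2,5,8], [2,6,7], [2,6,9], [2,7,8], [3,4,7], [3,4,9], [3,5,6], [3,5,8], [3,6,7], [3,8,9]

giving chain groups C_0 ≅ Z^9, C_1 ≅ Z^27, C_2 ≅ Z^18.

∂_1: C_1 → C_0 is given by ∂[p,q] = [q] − [p]. For instance
  ∂[5,6] = [6] − [5].
The 9×27 boundary matrix has rank 8 and Smith normal form diag(1,1,1,1,1,1,1,1).

∂_2: C_2 → C_1 sends each 2-simplex [p,q,r] to [q,r] − [p,r] + [p,q]. For instance
  ∂[3,4,7] = [4,7] − [3,7] + [3,4],
  ∂[3,6,7] = [6,7] − [3,7] + [3,6].
The resulting 27×18 matrix has rank 17, and its Smith normal form has invariant factors (1,1,1,1,1,1,1,1,1,1,1,1,1,1,1,1,1).

From H_k ≅ ker(∂_k) / im(∂_{k+1}) we obtain:

  H_0: rank C_0 − rank ∂_1 = 9 − 8 = 1, and the invariant factors of ∂_1 are all 1, so H_0 ≅ Z.
  H_1: rank ker ∂_1 − rank ∂_2 = (27 − 8) − 17 = 2, and the invariant factors of ∂_2 are all 1, so H_1 ≅ Z^2.
  H_2: rank ker ∂_2 − rank ∂_3 = (18 − 17) − 0 = 1, and there is no ∂_3, so H_2 ≅ Z.

As a check, the Euler characteristic is 9 − 27 + 18 = 0, which agrees with 1 − 2 + 1 = 0.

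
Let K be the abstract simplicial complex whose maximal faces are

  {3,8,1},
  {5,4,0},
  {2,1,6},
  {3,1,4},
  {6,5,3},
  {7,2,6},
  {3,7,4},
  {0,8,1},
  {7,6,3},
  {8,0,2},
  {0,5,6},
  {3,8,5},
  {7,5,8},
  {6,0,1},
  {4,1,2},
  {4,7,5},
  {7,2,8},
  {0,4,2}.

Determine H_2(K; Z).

H_2 = 0.

Fix the vertex order 0 < 1 < 2 < 3 < 4 < 5 < 6 < 7 < 8 and write every simplex with vertices in increasing order. Then dim K = 2 and the simplices of K are:

  0-simplices (9): [0], [1], [2], [3], [4], [5], [6], [7], [8]
  1-simplices (27): (27 of them)
  2-simplices (18): [0,1,6], [0,1,8], [0,2,4], [0,2,8], [0,4,5], [0,5,6], [1,2,4], [1,2,6], [1,3,4], [1,3,8], [2,6,7], [2,7,8], [3,4,7], [3,5,6], [3,5,8], [3,6,7], [4,5,7], [5,7,8]

so the chain groups are C_0 ≅ Z^9, C_1 ≅ Z^27, C_2 ≅ Z^18.

∂_1: C_1 → C_0 sends each edge [p,q] (with p < q) to q − p.
As a 9×27 matrix over Z this has rank 8, with invariant factors (1,1,1,1,1,1,1,1).

∂_2: C_2 → C_1 acts by ∂[p,q,r] = [q,r] − [p,r] + [p,q]. For instance
  ∂[3,5,6] = [5,6] − [3,6] + [3,5],
  ∂[0,4,5] = [4,5] − [0,5] + [0,4].
The 27×18 boundary matrix has rank 18 and Smith normal form diag(1,1,1,1,1,1,1,1,1,1,1,1,1,1,1,1,1,2).

Computing H_k = (kernel of ∂_k) / (image of ∂_{k+1}):

  H_2: rank ker ∂_2 − rank ∂_3 = (18 − 18) − 0 = 0, and there is no ∂_3, so H_2 = 0.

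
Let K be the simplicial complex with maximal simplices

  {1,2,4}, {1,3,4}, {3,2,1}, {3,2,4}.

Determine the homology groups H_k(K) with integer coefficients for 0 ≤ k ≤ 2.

Take the total order 1 < 2 < 3 < 4 on the vertex set. Then K (dimension 2) consists of the simplices:

  0-simplices (4): [1], [2], [3], [4]
  1-simplices (6): [1,2], [1,3], [1,4], [2,3], [2,4], [3,4]
  2-simplices (4): [1,2,3], [1,2,4], [1,3,4], [2,3,4]

Hence C_0 ≅ Z^4, C_1 ≅ Z^6, C_2 ≅ Z^4.

Boundary ∂_1: C_1 → C_0 is given by ∂[p,q] = [q] − [p]. For instance
  ∂[2,4] = [4] − [2].
This gives a 4×6 integer matrix of rank 3; reducing to Smith normal form yields diagonal entries (1,1,1).

∂_2: C_2 → C_1 maps a triangle to the signed sum of its edges. For instance
  ∂[1,3,4] = [3,4] − [1,4] + [1,3],
  ∂[1,2,3] = [2,3] − [1,3] + [1,2].
This gives a 6×4 integer matrix of rank 3; reducing to Smith normal form yields diagonal entries (1,1,1).

Now H_k = ker ∂_k / im ∂_{k+1}, so:

  H_0: rank C_0 − rank ∂_1 = 4 − 3 = 1, and the invariant factors of ∂_1 are all 1, so H_0 = Z.
  H_1: rank ker ∂_1 − rank ∂_2 = (6 − 3) − 3 = 0, and the invariant factors of ∂_2 are all 1, so H_1 = 0.
  H_2: rank ker ∂_2 − rank ∂_3 = (4 − 3) − 0 = 1, and there is no ∂_3, so H_2 = Z.

H_0 ≅ Z,  H_1 = 0,  H_2 ≅ Z.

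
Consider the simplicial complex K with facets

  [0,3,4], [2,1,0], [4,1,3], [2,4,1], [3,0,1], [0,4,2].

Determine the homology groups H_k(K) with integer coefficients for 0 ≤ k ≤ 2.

H_0 = Z,  H_1 = 0,  H_2 = Z.

We work with the vertex ordering 0 < 1 < 2 < 3 < 4. The simplices of K, each written with vertices in increasing order, are:

  0-simplices (5): [0], [1], [2], [3], [4]
  1-simplices (9): [0,1], [0,2], [0,3], [0,4], [1,2], [1,3], [1,4], [2,4], [3,4]
  2-simplices (6): [0,1,2], [0,1,3], [0,2,4], [0,3,4], [1,2,4], [1,3,4]

Hence C_0 ≅ Z^5, C_1 ≅ Z^9, C_2 ≅ Z^6.

Boundary ∂_1: C_1 → C_0 is given by ∂[p,q] = [q] − [p]. For instance
  ∂[1,2] = [2] − [1].
The resulting 5×9 matrix has rank 4, and its Smith normal form has invariant factors (1,1,1,1).

Boundary ∂_2: C_2 → C_1 maps a triangle to the signed sum of its edges. For instance
  ∂[1,2,4] = [2,4] − [1,4] + [1,2],
  ∂[0,3,4] = [3,4] − [0,4] + [0,3].
The resulting 9×6 matrix has rank 5, and its Smith normal form has invariant factors (1,1,1,1,1).

Now H_k = ker ∂_k / im ∂_{k+1}, so:

  H_0: rank C_0 − rank ∂_1 = 5 − 4 = 1, and the invariant factors of ∂_1 are all 1, so H_0 ≅ Z.
  H_1: rank ker ∂_1 − rank ∂_2 = (9 − 4) − 5 = 0, and the invariant factors of ∂_2 are all 1, so H_1 ≅ 0.
  H_2: rank ker ∂_2 − rank ∂_3 = (6 − 5) − 0 = 1, and there is no ∂_3, so H_2 ≅ Z.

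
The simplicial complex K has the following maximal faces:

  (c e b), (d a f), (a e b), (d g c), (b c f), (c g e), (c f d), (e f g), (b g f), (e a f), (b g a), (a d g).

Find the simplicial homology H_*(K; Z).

H_0 ≅ Z,  H_1 ≅ Z_2,  H_2 = 0.

K has 7 vertices, 18 edges, 12 triangles.
rank ∂_0 = 0, rank ∂_1 = 6 ⇒ b_0 = 7 − 0 − 6 = 1; all invariant factors of ∂_1 are 1 so no torsion. So H_0 ≅ Z.
rank ∂_1 = 6, rank ∂_2 = 12 ⇒ b_1 = 18 − 6 − 12 = 0; ∂_2 has invariant factor(s) [2] giving torsion. So H_1 ≅ Z_2.
rank ∂_2 = 12, rank ∂_3 = 0 ⇒ b_2 = 12 − 12 − 0 = 0. So H_2 ≅ 0.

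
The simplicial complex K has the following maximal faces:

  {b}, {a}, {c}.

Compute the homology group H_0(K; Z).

Order the vertices as a < b < c. Listing each simplex with vertices in this order, K has dimension 0 with simplices:

  0-simplices (3): a, b, c

Hence C_0 ≅ Z^3.

From H_k ≅ ker(∂_k) / im(∂_{k+1}) we obtain:

  H_0: rank C_0 − rank ∂_1 = 3 − 0 = 3, and there is no ∂_1, so H_0 = Z^3.

H_0 = Z^3.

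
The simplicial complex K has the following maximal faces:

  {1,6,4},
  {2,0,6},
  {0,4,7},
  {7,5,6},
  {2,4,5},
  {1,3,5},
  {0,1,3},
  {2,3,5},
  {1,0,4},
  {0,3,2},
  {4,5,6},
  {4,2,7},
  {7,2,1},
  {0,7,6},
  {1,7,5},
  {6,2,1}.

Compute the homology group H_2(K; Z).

H_2 = Z.

Order the vertices as 0 < 1 < 2 < 3 < 4 < 5 < 6 < 7. Listing each simplex with vertices in this order, K has dimension 2 with simplices:

  0-simplices (8): [0], [1], [2], [3], [4], [5], [6], [7]
  1-simplices (24): (24 of them)
  2-simplices (16): [0,1,3], [0,1,4], [0,2,3], [0,2,6], [0,4,7], [0,6,7], [1,2,6], [1,2,7], [1,3,5], [1,4,6], [1,5,7], [2,3,5], [2,4,5], [2,4,7], [4,5,6], [5,6,7]

so the chain groups are C_0 ≅ Z^8, C_1 ≅ Z^24, C_2 ≅ Z^16.

The boundary map ∂_1: C_1 → C_0 is given by ∂[p,q] = [q] − [p].
The resulting 8×24 matrix has rank 7, and its Smith normal form has invariant factors (1,1,1,1,1,1,1).

∂_2: C_2 → C_1 sends each 2-simplex [p,q,r] to [q,r] − [p,r] + [p,q]. For instance
  ∂[0,1,4] = [1,4] − [0,4] + [0,1],
  ∂[5,6,7] = [6,7] − [5,7] + [5,6].
This gives a 24×16 integer matrix of rank 15; reducing to Smith normal form yields diagonal entries (1,1,1,1,1,1,1,1,1,1,1,1,1,1,1).

Reading off H_k = ker ∂_k / im ∂_{k+1}:

  H_2: rank ker ∂_2 − rank ∂_3 = (16 − 15) − 0 = 1, and there is no ∂_3, so H_2 = Z.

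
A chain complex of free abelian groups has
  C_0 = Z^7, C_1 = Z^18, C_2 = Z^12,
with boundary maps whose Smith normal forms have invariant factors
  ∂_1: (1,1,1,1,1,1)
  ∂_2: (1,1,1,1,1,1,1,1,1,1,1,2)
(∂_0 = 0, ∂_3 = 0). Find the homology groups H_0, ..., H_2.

H_0 ≅ Z,  H_1 ≅ Z/2,  H_2 = 0.

H_0: b_0 = 7 − 0 − 6 = 1; torsion from ∂_1 factors > 1: none. So H_0 ≅ Z.
H_1: b_1 = 18 − 6 − 12 = 0; torsion from ∂_2 factors > 1: [2]. So H_1 ≅ Z/2.
H_2: b_2 = 12 − 12 − 0 = 0; torsion from ∂_3 factors > 1: none. So H_2 ≅ 0.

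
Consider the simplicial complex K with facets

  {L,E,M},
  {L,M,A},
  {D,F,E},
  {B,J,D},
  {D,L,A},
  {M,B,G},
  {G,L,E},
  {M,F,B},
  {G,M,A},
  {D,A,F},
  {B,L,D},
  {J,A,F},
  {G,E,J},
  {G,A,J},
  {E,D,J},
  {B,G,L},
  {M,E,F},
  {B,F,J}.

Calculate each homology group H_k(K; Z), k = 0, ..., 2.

Fix the vertex order A < B < D < E < F < G < J < L < M and write every simplex with vertices in increasing order. Then dim K = 2 and the simplices of K are:

  0-simplices (9): A, B, D, E, F, G, J, L, M
  1-simplices (27): AD, AF, AG, AJ, AL, AM, BD, BF, BG, BJ, BL, BM, DE, DF, DJ, DL, EF, EG, EJ, EL, EM, FJ, FM, GJ, GL, GM, LM
  2-simplices (18): ADF, ADL, AFJ, AGJ, AGM, ALM, BDJ, BDL, BFJ, BFM, BGL, BGM, DEF, DEJ, EFM, EGJ, EGL, ELM

Hence C_0 ≅ Z^9, C_1 ≅ Z^27, C_2 ≅ Z^18.

The boundary map ∂_1: C_1 → C_0 is given by ∂[p,q] = [q] − [p]. For instance
  ∂AM = M − A.
The resulting 9×27 matrix has rank 8, and its Smith normal form has invariant factors (1,1,1,1,1,1,1,1).

Boundary ∂_2: C_2 → C_1 acts by ∂[p,q,r] = [q,r] − [p,r] + [p,q]. For instance
  ∂EGJ = GJ − EJ + EG,
  ∂BFM = FM − BM + BF.
This gives a 27×18 integer matrix of rank 18; reducing to Smith normal form yields diagonal entries (1,1,1,1,1,1,1,1,1,1,1,1,1,1,1,1,1,2).

Computing H_k = (kernel of ∂_k) / (image of ∂_{k+1}):

  H_0: rank C_0 − rank ∂_1 = 9 − 8 = 1, and the invariant factors of ∂_1 are all 1, so H_0 ≅ Z.
  H_1: rank ker ∂_1 − rank ∂_2 = (27 − 8) − 18 = 1, and ∂_2 has invariant factor 2 > 1, so H_1 ≅ Z × Z/2.
  H_2: rank ker ∂_2 − rank ∂_3 = (18 − 18) − 0 = 0, and there is no ∂_3, so H_2 ≅ 0.

(K is a triangulation of the Klein bottle.)

H_0 = Z,  H_1 = Z × Z/2,  H_2 = 0.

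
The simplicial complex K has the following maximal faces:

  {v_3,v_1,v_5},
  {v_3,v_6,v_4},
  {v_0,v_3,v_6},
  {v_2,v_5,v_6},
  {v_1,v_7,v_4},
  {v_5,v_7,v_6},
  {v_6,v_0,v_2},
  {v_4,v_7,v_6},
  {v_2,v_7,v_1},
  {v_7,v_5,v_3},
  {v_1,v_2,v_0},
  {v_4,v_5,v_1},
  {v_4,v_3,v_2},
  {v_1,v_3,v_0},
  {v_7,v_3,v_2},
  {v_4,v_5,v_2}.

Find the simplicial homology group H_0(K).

H_0 = Z.

K has 8 vertices, 24 edges, 16 triangles.
rank ∂_0 = 0, rank ∂_1 = 7 ⇒ b_0 = 8 − 0 − 7 = 1; all invariant factors of ∂_1 are 1 so no torsion. So H_0 ≅ Z.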